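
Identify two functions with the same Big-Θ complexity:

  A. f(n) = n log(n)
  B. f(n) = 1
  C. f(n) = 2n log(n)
A and C

Examining each function:
  A. n log(n) is O(n log n)
  B. 1 is O(1)
  C. 2n log(n) is O(n log n)

Functions A and C both have the same complexity class.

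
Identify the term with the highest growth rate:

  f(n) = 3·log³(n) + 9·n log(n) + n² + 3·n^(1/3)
n²

Looking at each term:
  - 3·log³(n) is O(log³ n)
  - 9·n log(n) is O(n log n)
  - n² is O(n²)
  - 3·n^(1/3) is O(n^(1/3))

The term n² (O(n²)) grows fastest and dominates all others.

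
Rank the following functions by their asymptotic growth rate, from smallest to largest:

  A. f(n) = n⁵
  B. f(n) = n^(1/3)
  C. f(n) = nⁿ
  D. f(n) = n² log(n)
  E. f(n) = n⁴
B < D < E < A < C

Comparing growth rates:
B = n^(1/3) is O(n^(1/3))
D = n² log(n) is O(n² log n)
E = n⁴ is O(n⁴)
A = n⁵ is O(n⁵)
C = nⁿ is O(nⁿ)

Therefore, the order from slowest to fastest is: B < D < E < A < C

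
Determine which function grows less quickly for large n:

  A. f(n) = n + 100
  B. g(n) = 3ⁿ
A

f(n) = n + 100 is O(n), while g(n) = 3ⁿ is O(3ⁿ).
Since O(n) grows slower than O(3ⁿ), f(n) is dominated.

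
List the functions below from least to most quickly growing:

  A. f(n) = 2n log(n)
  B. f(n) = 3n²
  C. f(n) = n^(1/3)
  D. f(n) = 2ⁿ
C < A < B < D

Comparing growth rates:
C = n^(1/3) is O(n^(1/3))
A = 2n log(n) is O(n log n)
B = 3n² is O(n²)
D = 2ⁿ is O(2ⁿ)

Therefore, the order from slowest to fastest is: C < A < B < D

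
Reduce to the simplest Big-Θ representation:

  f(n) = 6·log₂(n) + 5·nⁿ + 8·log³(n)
Θ(nⁿ)

Order the terms by growth rate: 6·log₂(n) ≺ 8·log³(n) ≺ 5·nⁿ.
The fastest-growing term 5·nⁿ dominates as n → ∞; dropping its constant factor gives Θ(nⁿ).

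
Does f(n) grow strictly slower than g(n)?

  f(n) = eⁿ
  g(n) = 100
False

f(n) = eⁿ is O(eⁿ), and g(n) = 100 is O(1).
Since O(eⁿ) grows faster than or equal to O(1), f(n) = o(g(n)) is false.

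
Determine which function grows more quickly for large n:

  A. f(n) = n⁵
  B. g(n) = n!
B

f(n) = n⁵ is O(n⁵), while g(n) = n! is O(n!).
Since O(n!) grows faster than O(n⁵), g(n) dominates.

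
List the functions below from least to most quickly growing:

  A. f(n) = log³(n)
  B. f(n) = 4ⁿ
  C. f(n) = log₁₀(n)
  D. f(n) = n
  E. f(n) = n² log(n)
C < A < D < E < B

Comparing growth rates:
C = log₁₀(n) is O(log n)
A = log³(n) is O(log³ n)
D = n is O(n)
E = n² log(n) is O(n² log n)
B = 4ⁿ is O(4ⁿ)

Therefore, the order from slowest to fastest is: C < A < D < E < B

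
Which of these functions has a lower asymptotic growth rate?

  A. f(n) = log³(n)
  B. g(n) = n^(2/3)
A

f(n) = log³(n) is O(log³ n), while g(n) = n^(2/3) is O(n^(2/3)).
Since O(log³ n) grows slower than O(n^(2/3)), f(n) is dominated.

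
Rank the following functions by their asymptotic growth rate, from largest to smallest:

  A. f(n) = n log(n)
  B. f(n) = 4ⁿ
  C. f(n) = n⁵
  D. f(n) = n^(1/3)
B > C > A > D

Comparing growth rates:
B = 4ⁿ is O(4ⁿ)
C = n⁵ is O(n⁵)
A = n log(n) is O(n log n)
D = n^(1/3) is O(n^(1/3))

Therefore, the order from fastest to slowest is: B > C > A > D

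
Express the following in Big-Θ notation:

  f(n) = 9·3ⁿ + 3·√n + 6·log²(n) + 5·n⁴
Θ(3ⁿ)

Order the terms by growth rate: 6·log²(n) ≺ 3·√n ≺ 5·n⁴ ≺ 9·3ⁿ.
The fastest-growing term 9·3ⁿ dominates as n → ∞; dropping its constant factor gives Θ(3ⁿ).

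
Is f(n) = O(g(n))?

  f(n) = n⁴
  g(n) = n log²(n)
False

f(n) = n⁴ is O(n⁴), and g(n) = n log²(n) is O(n log² n).
Since O(n⁴) grows faster than O(n log² n), f(n) = O(g(n)) is false.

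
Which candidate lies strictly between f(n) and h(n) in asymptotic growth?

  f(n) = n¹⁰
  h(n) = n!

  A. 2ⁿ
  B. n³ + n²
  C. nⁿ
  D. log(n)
A

We need g(n) with n¹⁰ = o(g(n)) and g(n) = o(n!), i.e. O(n¹⁰) ≺ g ≺ O(n!).
Check each option:
  A. 2ⁿ — O(2ⁿ) is strictly between O(n¹⁰) and O(n!) ✓
  B. n³ + n² — O(n³) does not grow strictly faster than f(n)
  C. nⁿ — O(nⁿ) does not grow strictly slower than h(n)
  D. log(n) — O(log n) does not grow strictly faster than f(n)

Only option A (2ⁿ) lies strictly between.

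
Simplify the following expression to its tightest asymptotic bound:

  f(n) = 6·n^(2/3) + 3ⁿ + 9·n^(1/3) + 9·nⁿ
Θ(nⁿ)

Order the terms by growth rate: 9·n^(1/3) ≺ 6·n^(2/3) ≺ 3ⁿ ≺ 9·nⁿ.
The fastest-growing term 9·nⁿ dominates as n → ∞; dropping its constant factor gives Θ(nⁿ).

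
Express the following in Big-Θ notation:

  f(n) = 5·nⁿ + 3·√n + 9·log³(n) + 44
Θ(nⁿ)

Order the terms by growth rate: 44 ≺ 9·log³(n) ≺ 3·√n ≺ 5·nⁿ.
The fastest-growing term 5·nⁿ dominates as n → ∞; dropping its constant factor gives Θ(nⁿ).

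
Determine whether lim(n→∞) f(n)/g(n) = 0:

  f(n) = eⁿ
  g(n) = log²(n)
False

f(n) = eⁿ is O(eⁿ), and g(n) = log²(n) is O(log² n).
Since O(eⁿ) grows faster than or equal to O(log² n), f(n) = o(g(n)) is false.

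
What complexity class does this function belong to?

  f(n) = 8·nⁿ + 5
O(nⁿ)

The dominant term in 8·nⁿ + 5 is 8·nⁿ, which is Θ(nⁿ).
Lower-order terms (5) are asymptotically negligible.
Constants are absorbed, so the tightest bound is O(nⁿ).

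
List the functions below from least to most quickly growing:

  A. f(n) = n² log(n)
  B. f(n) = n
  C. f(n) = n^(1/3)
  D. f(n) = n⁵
C < B < A < D

Comparing growth rates:
C = n^(1/3) is O(n^(1/3))
B = n is O(n)
A = n² log(n) is O(n² log n)
D = n⁵ is O(n⁵)

Therefore, the order from slowest to fastest is: C < B < A < D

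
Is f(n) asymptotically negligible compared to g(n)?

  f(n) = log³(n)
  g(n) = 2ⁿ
True

f(n) = log³(n) is O(log³ n), and g(n) = 2ⁿ is O(2ⁿ).
Since O(log³ n) grows strictly slower than O(2ⁿ), f(n) = o(g(n)) is true.
This means lim(n→∞) f(n)/g(n) = 0.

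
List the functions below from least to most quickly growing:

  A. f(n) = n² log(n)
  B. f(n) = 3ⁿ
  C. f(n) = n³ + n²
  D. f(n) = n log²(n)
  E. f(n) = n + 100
E < D < A < C < B

Comparing growth rates:
E = n + 100 is O(n)
D = n log²(n) is O(n log² n)
A = n² log(n) is O(n² log n)
C = n³ + n² is O(n³)
B = 3ⁿ is O(3ⁿ)

Therefore, the order from slowest to fastest is: E < D < A < C < B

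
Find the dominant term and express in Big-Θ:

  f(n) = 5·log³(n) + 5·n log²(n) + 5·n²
Θ(n²)

Order the terms by growth rate: 5·log³(n) ≺ 5·n log²(n) ≺ 5·n².
The fastest-growing term 5·n² dominates as n → ∞; dropping its constant factor gives Θ(n²).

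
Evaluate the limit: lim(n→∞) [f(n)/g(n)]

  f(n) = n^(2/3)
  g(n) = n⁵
0

Since n^(2/3) (O(n^(2/3))) grows slower than n⁵ (O(n⁵)),
the ratio f(n)/g(n) → 0 as n → ∞.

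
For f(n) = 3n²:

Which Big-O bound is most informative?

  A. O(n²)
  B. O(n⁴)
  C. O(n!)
A

f(n) = 3n² is O(n²).
All listed options are valid Big-O bounds (upper bounds),
but O(n²) is the tightest (smallest valid bound).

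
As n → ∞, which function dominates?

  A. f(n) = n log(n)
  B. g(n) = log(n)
A

f(n) = n log(n) is O(n log n), while g(n) = log(n) is O(log n).
Since O(n log n) grows faster than O(log n), f(n) dominates.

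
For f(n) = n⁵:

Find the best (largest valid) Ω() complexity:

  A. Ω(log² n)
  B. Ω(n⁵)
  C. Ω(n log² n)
B

f(n) = n⁵ is Ω(n⁵).
All listed options are valid Big-Ω bounds (lower bounds),
but Ω(n⁵) is the tightest (largest valid bound).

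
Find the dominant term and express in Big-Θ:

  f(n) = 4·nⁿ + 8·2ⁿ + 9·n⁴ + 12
Θ(nⁿ)

Order the terms by growth rate: 12 ≺ 9·n⁴ ≺ 8·2ⁿ ≺ 4·nⁿ.
The fastest-growing term 4·nⁿ dominates as n → ∞; dropping its constant factor gives Θ(nⁿ).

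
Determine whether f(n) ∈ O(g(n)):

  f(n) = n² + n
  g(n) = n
False

f(n) = n² + n is O(n²), and g(n) = n is O(n).
Since O(n²) grows faster than O(n), f(n) = O(g(n)) is false.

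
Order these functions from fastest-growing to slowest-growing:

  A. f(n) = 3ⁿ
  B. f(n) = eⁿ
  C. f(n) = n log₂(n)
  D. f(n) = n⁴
A > B > D > C

Comparing growth rates:
A = 3ⁿ is O(3ⁿ)
B = eⁿ is O(eⁿ)
D = n⁴ is O(n⁴)
C = n log₂(n) is O(n log n)

Therefore, the order from fastest to slowest is: A > B > D > C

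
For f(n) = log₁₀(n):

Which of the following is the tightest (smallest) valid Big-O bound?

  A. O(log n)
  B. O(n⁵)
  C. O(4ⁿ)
A

f(n) = log₁₀(n) is O(log n).
All listed options are valid Big-O bounds (upper bounds),
but O(log n) is the tightest (smallest valid bound).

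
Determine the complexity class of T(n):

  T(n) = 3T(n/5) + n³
Θ(n³)

Master Theorem: a = 3, b = 5, f(n) = n³.
Compute the critical exponent d = log₅(3) = 0.683.
Compare f(n) = Θ(n³) against n^d:
  k = 3 > d = 0.683, so f(n) = Ω(n^(d+ε)) — Case 3.
  Regularity: a·(n/b)^3/n^3 = a/b^3 = 3/125 < 1 ✓.
  The top-level work dominates: T(n) = Θ(f(n)) = Θ(n³).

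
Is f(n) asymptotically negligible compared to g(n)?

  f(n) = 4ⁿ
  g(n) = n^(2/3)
False

f(n) = 4ⁿ is O(4ⁿ), and g(n) = n^(2/3) is O(n^(2/3)).
Since O(4ⁿ) grows faster than or equal to O(n^(2/3)), f(n) = o(g(n)) is false.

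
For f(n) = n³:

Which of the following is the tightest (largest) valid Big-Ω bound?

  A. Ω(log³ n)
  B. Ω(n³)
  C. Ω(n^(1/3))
B

f(n) = n³ is Ω(n³).
All listed options are valid Big-Ω bounds (lower bounds),
but Ω(n³) is the tightest (largest valid bound).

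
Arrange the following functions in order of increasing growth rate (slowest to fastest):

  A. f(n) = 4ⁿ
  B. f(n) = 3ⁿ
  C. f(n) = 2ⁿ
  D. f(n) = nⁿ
C < B < A < D

Comparing growth rates:
C = 2ⁿ is O(2ⁿ)
B = 3ⁿ is O(3ⁿ)
A = 4ⁿ is O(4ⁿ)
D = nⁿ is O(nⁿ)

Therefore, the order from slowest to fastest is: C < B < A < D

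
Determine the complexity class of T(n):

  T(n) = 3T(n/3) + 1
Θ(n)

Master Theorem: a = 3, b = 3, f(n) = 1.
Compute the critical exponent d = log₃(3) = 1.
Compare f(n) = Θ(1) against n^d:
  k = 0 < d = 1, so f(n) = O(n^(d-ε)) — Case 1.
  The recursion cost dominates: T(n) = Θ(n^d) = Θ(n).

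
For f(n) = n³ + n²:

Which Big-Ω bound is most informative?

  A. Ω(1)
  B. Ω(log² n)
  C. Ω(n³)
C

f(n) = n³ + n² is Ω(n³).
All listed options are valid Big-Ω bounds (lower bounds),
but Ω(n³) is the tightest (largest valid bound).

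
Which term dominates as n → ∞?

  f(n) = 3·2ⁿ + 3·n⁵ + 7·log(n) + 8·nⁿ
8·nⁿ

Looking at each term:
  - 3·2ⁿ is O(2ⁿ)
  - 3·n⁵ is O(n⁵)
  - 7·log(n) is O(log n)
  - 8·nⁿ is O(nⁿ)

The term 8·nⁿ (O(nⁿ)) grows fastest and dominates all others.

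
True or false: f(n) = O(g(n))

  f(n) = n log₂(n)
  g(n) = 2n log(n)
True

f(n) = n log₂(n) and g(n) = 2n log(n) are both O(n log n).
Big-O permits equal growth rates (f ≤ c·g for some c), so f(n) = O(g(n)) is true.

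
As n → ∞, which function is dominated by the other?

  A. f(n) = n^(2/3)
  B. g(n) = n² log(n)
A

f(n) = n^(2/3) is O(n^(2/3)), while g(n) = n² log(n) is O(n² log n).
Since O(n^(2/3)) grows slower than O(n² log n), f(n) is dominated.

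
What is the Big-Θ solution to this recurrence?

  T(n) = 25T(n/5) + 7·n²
Θ(n² log n)

Master Theorem: a = 25, b = 5, f(n) = 7·n².
Compute the critical exponent d = log₅(25) = 2.
Compare f(n) = Θ(n²) against n^d:
  k = 2 = d, so f(n) = Θ(n^d) — Case 2.
  Work is balanced across levels: T(n) = Θ(n^d log n) = Θ(n² log n).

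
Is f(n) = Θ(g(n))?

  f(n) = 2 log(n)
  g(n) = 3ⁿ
False

f(n) = 2 log(n) is O(log n), and g(n) = 3ⁿ is O(3ⁿ).
Since they have different growth rates, f(n) = Θ(g(n)) is false.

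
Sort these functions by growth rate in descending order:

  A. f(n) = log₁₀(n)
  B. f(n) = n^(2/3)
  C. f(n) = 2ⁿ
C > B > A

Comparing growth rates:
C = 2ⁿ is O(2ⁿ)
B = n^(2/3) is O(n^(2/3))
A = log₁₀(n) is O(log n)

Therefore, the order from fastest to slowest is: C > B > A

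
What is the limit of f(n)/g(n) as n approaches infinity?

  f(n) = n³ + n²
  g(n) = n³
1

Since n³ + n² and n³ have the same growth rate (O(n³)),
the ratio converges to a constant: 1.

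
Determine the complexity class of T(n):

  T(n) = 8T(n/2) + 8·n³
Θ(n³ log n)

Master Theorem: a = 8, b = 2, f(n) = 8·n³.
Compute the critical exponent d = log₂(8) = 3.
Compare f(n) = Θ(n³) against n^d:
  k = 3 = d, so f(n) = Θ(n^d) — Case 2.
  Work is balanced across levels: T(n) = Θ(n^d log n) = Θ(n³ log n).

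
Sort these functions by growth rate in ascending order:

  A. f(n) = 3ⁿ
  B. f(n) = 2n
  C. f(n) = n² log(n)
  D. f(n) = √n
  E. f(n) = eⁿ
D < B < C < E < A

Comparing growth rates:
D = √n is O(√n)
B = 2n is O(n)
C = n² log(n) is O(n² log n)
E = eⁿ is O(eⁿ)
A = 3ⁿ is O(3ⁿ)

Therefore, the order from slowest to fastest is: D < B < C < E < A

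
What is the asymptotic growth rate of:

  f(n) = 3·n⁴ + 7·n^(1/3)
Θ(n⁴)

Order the terms by growth rate: 7·n^(1/3) ≺ 3·n⁴.
The fastest-growing term 3·n⁴ dominates as n → ∞; dropping its constant factor gives Θ(n⁴).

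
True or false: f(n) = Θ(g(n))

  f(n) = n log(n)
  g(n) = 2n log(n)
True

f(n) = n log(n) and g(n) = 2n log(n) are both O(n log n).
Since they have the same asymptotic growth rate, f(n) = Θ(g(n)) is true.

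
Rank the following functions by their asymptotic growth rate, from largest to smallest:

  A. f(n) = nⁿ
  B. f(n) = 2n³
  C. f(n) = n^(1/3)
A > B > C

Comparing growth rates:
A = nⁿ is O(nⁿ)
B = 2n³ is O(n³)
C = n^(1/3) is O(n^(1/3))

Therefore, the order from fastest to slowest is: A > B > C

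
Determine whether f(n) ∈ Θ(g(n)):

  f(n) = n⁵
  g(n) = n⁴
False

f(n) = n⁵ is O(n⁵), and g(n) = n⁴ is O(n⁴).
Since they have different growth rates, f(n) = Θ(g(n)) is false.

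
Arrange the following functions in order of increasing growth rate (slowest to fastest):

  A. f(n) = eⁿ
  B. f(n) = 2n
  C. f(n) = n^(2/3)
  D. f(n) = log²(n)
D < C < B < A

Comparing growth rates:
D = log²(n) is O(log² n)
C = n^(2/3) is O(n^(2/3))
B = 2n is O(n)
A = eⁿ is O(eⁿ)

Therefore, the order from slowest to fastest is: D < C < B < A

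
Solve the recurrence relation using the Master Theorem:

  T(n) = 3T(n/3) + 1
Θ(n)

Master Theorem: a = 3, b = 3, f(n) = 1.
Compute the critical exponent d = log₃(3) = 1.
Compare f(n) = Θ(1) against n^d:
  k = 0 < d = 1, so f(n) = O(n^(d-ε)) — Case 1.
  The recursion cost dominates: T(n) = Θ(n^d) = Θ(n).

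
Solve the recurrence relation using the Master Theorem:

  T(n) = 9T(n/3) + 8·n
Θ(n²)

Master Theorem: a = 9, b = 3, f(n) = 8·n.
Compute the critical exponent d = log₃(9) = 2.
Compare f(n) = Θ(n) against n^d:
  k = 1 < d = 2, so f(n) = O(n^(d-ε)) — Case 1.
  The recursion cost dominates: T(n) = Θ(n^d) = Θ(n²).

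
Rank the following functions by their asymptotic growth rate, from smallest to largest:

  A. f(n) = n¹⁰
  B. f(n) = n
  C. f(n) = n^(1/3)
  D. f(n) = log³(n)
D < C < B < A

Comparing growth rates:
D = log³(n) is O(log³ n)
C = n^(1/3) is O(n^(1/3))
B = n is O(n)
A = n¹⁰ is O(n¹⁰)

Therefore, the order from slowest to fastest is: D < C < B < A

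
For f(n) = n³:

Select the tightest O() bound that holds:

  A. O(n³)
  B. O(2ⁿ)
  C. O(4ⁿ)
A

f(n) = n³ is O(n³).
All listed options are valid Big-O bounds (upper bounds),
but O(n³) is the tightest (smallest valid bound).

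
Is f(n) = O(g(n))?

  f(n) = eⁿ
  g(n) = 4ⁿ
True

f(n) = eⁿ is O(eⁿ), and g(n) = 4ⁿ is O(4ⁿ).
Since O(eⁿ) ⊆ O(4ⁿ) (f grows no faster than g), f(n) = O(g(n)) is true.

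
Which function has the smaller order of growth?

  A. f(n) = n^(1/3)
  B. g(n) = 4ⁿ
A

f(n) = n^(1/3) is O(n^(1/3)), while g(n) = 4ⁿ is O(4ⁿ).
Since O(n^(1/3)) grows slower than O(4ⁿ), f(n) is dominated.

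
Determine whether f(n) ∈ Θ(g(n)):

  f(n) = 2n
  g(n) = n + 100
True

f(n) = 2n and g(n) = n + 100 are both O(n).
Since they have the same asymptotic growth rate, f(n) = Θ(g(n)) is true.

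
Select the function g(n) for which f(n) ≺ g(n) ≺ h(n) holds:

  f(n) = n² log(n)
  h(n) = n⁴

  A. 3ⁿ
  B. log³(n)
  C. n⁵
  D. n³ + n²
D

We need g(n) with n² log(n) = o(g(n)) and g(n) = o(n⁴), i.e. O(n² log n) ≺ g ≺ O(n⁴).
Check each option:
  A. 3ⁿ — O(3ⁿ) does not grow strictly slower than h(n)
  B. log³(n) — O(log³ n) does not grow strictly faster than f(n)
  C. n⁵ — O(n⁵) does not grow strictly slower than h(n)
  D. n³ + n² — O(n³) is strictly between O(n² log n) and O(n⁴) ✓

Only option D (n³ + n²) lies strictly between.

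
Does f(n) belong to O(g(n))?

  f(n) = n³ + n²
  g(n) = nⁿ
True

f(n) = n³ + n² is O(n³), and g(n) = nⁿ is O(nⁿ).
Since O(n³) ⊆ O(nⁿ) (f grows no faster than g), f(n) = O(g(n)) is true.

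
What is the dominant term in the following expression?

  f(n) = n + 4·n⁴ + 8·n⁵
8·n⁵

Looking at each term:
  - n is O(n)
  - 4·n⁴ is O(n⁴)
  - 8·n⁵ is O(n⁵)

The term 8·n⁵ (O(n⁵)) grows fastest and dominates all others.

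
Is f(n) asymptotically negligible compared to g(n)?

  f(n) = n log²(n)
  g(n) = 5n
False

f(n) = n log²(n) is O(n log² n), and g(n) = 5n is O(n).
Since O(n log² n) grows faster than or equal to O(n), f(n) = o(g(n)) is false.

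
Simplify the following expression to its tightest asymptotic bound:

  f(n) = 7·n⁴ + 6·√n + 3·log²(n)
Θ(n⁴)

Order the terms by growth rate: 3·log²(n) ≺ 6·√n ≺ 7·n⁴.
The fastest-growing term 7·n⁴ dominates as n → ∞; dropping its constant factor gives Θ(n⁴).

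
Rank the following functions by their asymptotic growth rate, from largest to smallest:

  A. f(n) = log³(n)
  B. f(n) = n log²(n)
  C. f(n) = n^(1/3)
B > C > A

Comparing growth rates:
B = n log²(n) is O(n log² n)
C = n^(1/3) is O(n^(1/3))
A = log³(n) is O(log³ n)

Therefore, the order from fastest to slowest is: B > C > A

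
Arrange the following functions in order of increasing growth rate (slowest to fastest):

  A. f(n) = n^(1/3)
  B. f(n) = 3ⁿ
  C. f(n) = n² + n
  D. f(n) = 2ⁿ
A < C < D < B

Comparing growth rates:
A = n^(1/3) is O(n^(1/3))
C = n² + n is O(n²)
D = 2ⁿ is O(2ⁿ)
B = 3ⁿ is O(3ⁿ)

Therefore, the order from slowest to fastest is: A < C < D < B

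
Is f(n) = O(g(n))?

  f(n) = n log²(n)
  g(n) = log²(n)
False

f(n) = n log²(n) is O(n log² n), and g(n) = log²(n) is O(log² n).
Since O(n log² n) grows faster than O(log² n), f(n) = O(g(n)) is false.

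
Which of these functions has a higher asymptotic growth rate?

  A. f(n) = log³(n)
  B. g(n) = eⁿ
B

f(n) = log³(n) is O(log³ n), while g(n) = eⁿ is O(eⁿ).
Since O(eⁿ) grows faster than O(log³ n), g(n) dominates.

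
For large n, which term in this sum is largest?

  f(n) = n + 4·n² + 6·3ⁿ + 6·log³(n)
6·3ⁿ

Looking at each term:
  - n is O(n)
  - 4·n² is O(n²)
  - 6·3ⁿ is O(3ⁿ)
  - 6·log³(n) is O(log³ n)

The term 6·3ⁿ (O(3ⁿ)) grows fastest and dominates all others.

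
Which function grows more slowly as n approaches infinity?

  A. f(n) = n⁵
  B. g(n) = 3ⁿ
A

f(n) = n⁵ is O(n⁵), while g(n) = 3ⁿ is O(3ⁿ).
Since O(n⁵) grows slower than O(3ⁿ), f(n) is dominated.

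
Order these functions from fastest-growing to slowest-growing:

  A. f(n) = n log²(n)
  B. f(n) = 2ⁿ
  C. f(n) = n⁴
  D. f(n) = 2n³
B > C > D > A

Comparing growth rates:
B = 2ⁿ is O(2ⁿ)
C = n⁴ is O(n⁴)
D = 2n³ is O(n³)
A = n log²(n) is O(n log² n)

Therefore, the order from fastest to slowest is: B > C > D > A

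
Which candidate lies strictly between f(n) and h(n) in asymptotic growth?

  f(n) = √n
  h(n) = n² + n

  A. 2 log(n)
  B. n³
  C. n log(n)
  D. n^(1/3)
C

We need g(n) with √n = o(g(n)) and g(n) = o(n² + n), i.e. O(√n) ≺ g ≺ O(n²).
Check each option:
  A. 2 log(n) — O(log n) does not grow strictly faster than f(n)
  B. n³ — O(n³) does not grow strictly slower than h(n)
  C. n log(n) — O(n log n) is strictly between O(√n) and O(n²) ✓
  D. n^(1/3) — O(n^(1/3)) does not grow strictly faster than f(n)

Only option C (n log(n)) lies strictly between.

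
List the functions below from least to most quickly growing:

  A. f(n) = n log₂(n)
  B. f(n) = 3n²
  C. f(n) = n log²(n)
A < C < B

Comparing growth rates:
A = n log₂(n) is O(n log n)
C = n log²(n) is O(n log² n)
B = 3n² is O(n²)

Therefore, the order from slowest to fastest is: A < C < B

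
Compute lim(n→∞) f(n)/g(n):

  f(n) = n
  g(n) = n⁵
0

Since n (O(n)) grows slower than n⁵ (O(n⁵)),
the ratio f(n)/g(n) → 0 as n → ∞.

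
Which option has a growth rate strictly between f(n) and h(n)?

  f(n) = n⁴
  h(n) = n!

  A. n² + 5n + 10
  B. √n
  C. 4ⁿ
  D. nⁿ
C

We need g(n) with n⁴ = o(g(n)) and g(n) = o(n!), i.e. O(n⁴) ≺ g ≺ O(n!).
Check each option:
  A. n² + 5n + 10 — O(n²) does not grow strictly faster than f(n)
  B. √n — O(√n) does not grow strictly faster than f(n)
  C. 4ⁿ — O(4ⁿ) is strictly between O(n⁴) and O(n!) ✓
  D. nⁿ — O(nⁿ) does not grow strictly slower than h(n)

Only option C (4ⁿ) lies strictly between.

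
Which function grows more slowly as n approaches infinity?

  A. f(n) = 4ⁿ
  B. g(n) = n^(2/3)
B

f(n) = 4ⁿ is O(4ⁿ), while g(n) = n^(2/3) is O(n^(2/3)).
Since O(n^(2/3)) grows slower than O(4ⁿ), g(n) is dominated.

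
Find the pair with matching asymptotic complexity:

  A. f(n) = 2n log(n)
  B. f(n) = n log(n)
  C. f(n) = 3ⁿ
A and B

Examining each function:
  A. 2n log(n) is O(n log n)
  B. n log(n) is O(n log n)
  C. 3ⁿ is O(3ⁿ)

Functions A and B both have the same complexity class.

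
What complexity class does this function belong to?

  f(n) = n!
O(n!)

The dominant term in n! is n!, which is Θ(n!).
Constants are absorbed, so the tightest bound is O(n!).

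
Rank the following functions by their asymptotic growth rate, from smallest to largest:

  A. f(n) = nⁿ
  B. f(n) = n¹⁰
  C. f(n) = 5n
C < B < A

Comparing growth rates:
C = 5n is O(n)
B = n¹⁰ is O(n¹⁰)
A = nⁿ is O(nⁿ)

Therefore, the order from slowest to fastest is: C < B < A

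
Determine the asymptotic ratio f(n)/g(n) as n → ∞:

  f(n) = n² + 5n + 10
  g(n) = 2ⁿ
0

Since n² + 5n + 10 (O(n²)) grows slower than 2ⁿ (O(2ⁿ)),
the ratio f(n)/g(n) → 0 as n → ∞.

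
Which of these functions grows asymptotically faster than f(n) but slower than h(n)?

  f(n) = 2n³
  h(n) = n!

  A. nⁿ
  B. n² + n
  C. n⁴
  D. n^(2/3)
C

We need g(n) with 2n³ = o(g(n)) and g(n) = o(n!), i.e. O(n³) ≺ g ≺ O(n!).
Check each option:
  A. nⁿ — O(nⁿ) does not grow strictly slower than h(n)
  B. n² + n — O(n²) does not grow strictly faster than f(n)
  C. n⁴ — O(n⁴) is strictly between O(n³) and O(n!) ✓
  D. n^(2/3) — O(n^(2/3)) does not grow strictly faster than f(n)

Only option C (n⁴) lies strictly between.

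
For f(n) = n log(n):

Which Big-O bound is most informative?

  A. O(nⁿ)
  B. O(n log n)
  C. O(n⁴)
B

f(n) = n log(n) is O(n log n).
All listed options are valid Big-O bounds (upper bounds),
but O(n log n) is the tightest (smallest valid bound).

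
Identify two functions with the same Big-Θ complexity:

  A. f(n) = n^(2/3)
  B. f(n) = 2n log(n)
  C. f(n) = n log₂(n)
B and C

Examining each function:
  A. n^(2/3) is O(n^(2/3))
  B. 2n log(n) is O(n log n)
  C. n log₂(n) is O(n log n)

Functions B and C both have the same complexity class.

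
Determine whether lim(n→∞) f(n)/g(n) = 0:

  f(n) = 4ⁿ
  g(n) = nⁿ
True

f(n) = 4ⁿ is O(4ⁿ), and g(n) = nⁿ is O(nⁿ).
Since O(4ⁿ) grows strictly slower than O(nⁿ), f(n) = o(g(n)) is true.
This means lim(n→∞) f(n)/g(n) = 0.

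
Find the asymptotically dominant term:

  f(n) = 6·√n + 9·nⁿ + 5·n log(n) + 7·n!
9·nⁿ

Looking at each term:
  - 6·√n is O(√n)
  - 9·nⁿ is O(nⁿ)
  - 5·n log(n) is O(n log n)
  - 7·n! is O(n!)

The term 9·nⁿ (O(nⁿ)) grows fastest and dominates all others.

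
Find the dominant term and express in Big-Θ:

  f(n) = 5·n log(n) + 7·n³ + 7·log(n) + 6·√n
Θ(n³)

Order the terms by growth rate: 7·log(n) ≺ 6·√n ≺ 5·n log(n) ≺ 7·n³.
The fastest-growing term 7·n³ dominates as n → ∞; dropping its constant factor gives Θ(n³).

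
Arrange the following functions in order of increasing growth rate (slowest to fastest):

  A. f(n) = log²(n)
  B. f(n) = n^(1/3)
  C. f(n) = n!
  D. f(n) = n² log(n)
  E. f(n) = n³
A < B < D < E < C

Comparing growth rates:
A = log²(n) is O(log² n)
B = n^(1/3) is O(n^(1/3))
D = n² log(n) is O(n² log n)
E = n³ is O(n³)
C = n! is O(n!)

Therefore, the order from slowest to fastest is: A < B < D < E < C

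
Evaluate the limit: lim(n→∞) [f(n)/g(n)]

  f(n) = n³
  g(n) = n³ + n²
1

Since n³ and n³ + n² have the same growth rate (O(n³)),
the ratio converges to a constant: 1.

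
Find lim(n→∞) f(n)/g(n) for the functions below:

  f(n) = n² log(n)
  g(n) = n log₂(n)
∞

Since n² log(n) (O(n² log n)) grows faster than n log₂(n) (O(n log n)),
the ratio f(n)/g(n) → ∞ as n → ∞.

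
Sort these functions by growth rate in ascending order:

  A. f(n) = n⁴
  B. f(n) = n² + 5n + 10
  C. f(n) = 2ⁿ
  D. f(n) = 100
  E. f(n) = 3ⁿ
D < B < A < C < E

Comparing growth rates:
D = 100 is O(1)
B = n² + 5n + 10 is O(n²)
A = n⁴ is O(n⁴)
C = 2ⁿ is O(2ⁿ)
E = 3ⁿ is O(3ⁿ)

Therefore, the order from slowest to fastest is: D < B < A < C < E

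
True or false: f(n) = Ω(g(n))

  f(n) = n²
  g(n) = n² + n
True

f(n) = n² and g(n) = n² + n are both O(n²).
Big-Ω permits equal growth rates (f ≥ c·g for some c > 0), so f(n) = Ω(g(n)) is true.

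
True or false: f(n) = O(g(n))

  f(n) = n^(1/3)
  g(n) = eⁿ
True

f(n) = n^(1/3) is O(n^(1/3)), and g(n) = eⁿ is O(eⁿ).
Since O(n^(1/3)) ⊆ O(eⁿ) (f grows no faster than g), f(n) = O(g(n)) is true.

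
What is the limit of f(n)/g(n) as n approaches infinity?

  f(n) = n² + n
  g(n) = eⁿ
0

Since n² + n (O(n²)) grows slower than eⁿ (O(eⁿ)),
the ratio f(n)/g(n) → 0 as n → ∞.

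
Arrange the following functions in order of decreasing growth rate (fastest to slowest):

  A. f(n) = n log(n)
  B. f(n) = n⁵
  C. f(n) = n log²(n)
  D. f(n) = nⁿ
D > B > C > A

Comparing growth rates:
D = nⁿ is O(nⁿ)
B = n⁵ is O(n⁵)
C = n log²(n) is O(n log² n)
A = n log(n) is O(n log n)

Therefore, the order from fastest to slowest is: D > B > C > A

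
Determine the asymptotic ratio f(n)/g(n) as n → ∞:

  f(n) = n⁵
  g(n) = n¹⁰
0

Since n⁵ (O(n⁵)) grows slower than n¹⁰ (O(n¹⁰)),
the ratio f(n)/g(n) → 0 as n → ∞.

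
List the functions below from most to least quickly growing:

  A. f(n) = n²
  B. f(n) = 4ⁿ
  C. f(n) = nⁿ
C > B > A

Comparing growth rates:
C = nⁿ is O(nⁿ)
B = 4ⁿ is O(4ⁿ)
A = n² is O(n²)

Therefore, the order from fastest to slowest is: C > B > A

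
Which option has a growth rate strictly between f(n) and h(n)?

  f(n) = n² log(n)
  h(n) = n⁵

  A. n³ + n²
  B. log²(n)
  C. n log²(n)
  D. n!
A

We need g(n) with n² log(n) = o(g(n)) and g(n) = o(n⁵), i.e. O(n² log n) ≺ g ≺ O(n⁵).
Check each option:
  A. n³ + n² — O(n³) is strictly between O(n² log n) and O(n⁵) ✓
  B. log²(n) — O(log² n) does not grow strictly faster than f(n)
  C. n log²(n) — O(n log² n) does not grow strictly faster than f(n)
  D. n! — O(n!) does not grow strictly slower than h(n)

Only option A (n³ + n²) lies strictly between.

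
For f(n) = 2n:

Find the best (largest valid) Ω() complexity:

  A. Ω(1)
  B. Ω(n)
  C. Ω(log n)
B

f(n) = 2n is Ω(n).
All listed options are valid Big-Ω bounds (lower bounds),
but Ω(n) is the tightest (largest valid bound).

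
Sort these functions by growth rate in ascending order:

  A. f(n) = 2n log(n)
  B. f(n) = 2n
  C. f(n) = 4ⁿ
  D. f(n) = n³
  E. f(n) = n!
B < A < D < C < E

Comparing growth rates:
B = 2n is O(n)
A = 2n log(n) is O(n log n)
D = n³ is O(n³)
C = 4ⁿ is O(4ⁿ)
E = n! is O(n!)

Therefore, the order from slowest to fastest is: B < A < D < C < E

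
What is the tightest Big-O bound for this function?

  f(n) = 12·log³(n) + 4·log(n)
O(log³ n)

The dominant term in 12·log³(n) + 4·log(n) is 12·log³(n), which is Θ(log³ n).
Lower-order terms (4·log(n)) are asymptotically negligible.
Constants are absorbed, so the tightest bound is O(log³ n).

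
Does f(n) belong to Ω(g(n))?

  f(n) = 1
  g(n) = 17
True

f(n) = 1 and g(n) = 17 are both O(1).
Big-Ω permits equal growth rates (f ≥ c·g for some c > 0), so f(n) = Ω(g(n)) is true.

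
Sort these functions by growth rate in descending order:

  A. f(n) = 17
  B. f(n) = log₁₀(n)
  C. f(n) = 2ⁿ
C > B > A

Comparing growth rates:
C = 2ⁿ is O(2ⁿ)
B = log₁₀(n) is O(log n)
A = 17 is O(1)

Therefore, the order from fastest to slowest is: C > B > A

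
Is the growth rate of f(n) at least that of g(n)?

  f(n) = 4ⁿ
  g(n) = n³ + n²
True

f(n) = 4ⁿ is O(4ⁿ), and g(n) = n³ + n² is O(n³).
Since O(4ⁿ) grows at least as fast as O(n³), f(n) = Ω(g(n)) is true.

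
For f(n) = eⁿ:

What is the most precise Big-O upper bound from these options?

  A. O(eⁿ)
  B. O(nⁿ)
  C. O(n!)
A

f(n) = eⁿ is O(eⁿ).
All listed options are valid Big-O bounds (upper bounds),
but O(eⁿ) is the tightest (smallest valid bound).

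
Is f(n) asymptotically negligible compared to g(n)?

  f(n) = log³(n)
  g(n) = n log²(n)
True

f(n) = log³(n) is O(log³ n), and g(n) = n log²(n) is O(n log² n).
Since O(log³ n) grows strictly slower than O(n log² n), f(n) = o(g(n)) is true.
This means lim(n→∞) f(n)/g(n) = 0.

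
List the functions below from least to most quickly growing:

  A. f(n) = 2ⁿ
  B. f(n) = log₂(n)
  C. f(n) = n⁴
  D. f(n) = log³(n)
B < D < C < A

Comparing growth rates:
B = log₂(n) is O(log n)
D = log³(n) is O(log³ n)
C = n⁴ is O(n⁴)
A = 2ⁿ is O(2ⁿ)

Therefore, the order from slowest to fastest is: B < D < C < A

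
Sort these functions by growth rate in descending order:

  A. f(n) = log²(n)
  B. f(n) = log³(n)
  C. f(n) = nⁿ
C > B > A

Comparing growth rates:
C = nⁿ is O(nⁿ)
B = log³(n) is O(log³ n)
A = log²(n) is O(log² n)

Therefore, the order from fastest to slowest is: C > B > A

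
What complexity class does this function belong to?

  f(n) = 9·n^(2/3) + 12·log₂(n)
O(n^(2/3))

The dominant term in 9·n^(2/3) + 12·log₂(n) is 9·n^(2/3), which is Θ(n^(2/3)).
Lower-order terms (12·log₂(n)) are asymptotically negligible.
Constants are absorbed, so the tightest bound is O(n^(2/3)).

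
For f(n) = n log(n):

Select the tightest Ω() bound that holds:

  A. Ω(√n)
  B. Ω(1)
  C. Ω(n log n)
C

f(n) = n log(n) is Ω(n log n).
All listed options are valid Big-Ω bounds (lower bounds),
but Ω(n log n) is the tightest (largest valid bound).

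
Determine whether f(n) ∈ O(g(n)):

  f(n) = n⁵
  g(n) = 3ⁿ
True

f(n) = n⁵ is O(n⁵), and g(n) = 3ⁿ is O(3ⁿ).
Since O(n⁵) ⊆ O(3ⁿ) (f grows no faster than g), f(n) = O(g(n)) is true.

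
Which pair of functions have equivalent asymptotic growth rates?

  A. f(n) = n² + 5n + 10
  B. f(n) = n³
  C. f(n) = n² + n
A and C

Examining each function:
  A. n² + 5n + 10 is O(n²)
  B. n³ is O(n³)
  C. n² + n is O(n²)

Functions A and C both have the same complexity class.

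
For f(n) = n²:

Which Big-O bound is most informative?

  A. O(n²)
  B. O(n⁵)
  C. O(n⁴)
A

f(n) = n² is O(n²).
All listed options are valid Big-O bounds (upper bounds),
but O(n²) is the tightest (smallest valid bound).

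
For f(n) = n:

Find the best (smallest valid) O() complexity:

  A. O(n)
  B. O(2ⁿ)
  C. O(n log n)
A

f(n) = n is O(n).
All listed options are valid Big-O bounds (upper bounds),
but O(n) is the tightest (smallest valid bound).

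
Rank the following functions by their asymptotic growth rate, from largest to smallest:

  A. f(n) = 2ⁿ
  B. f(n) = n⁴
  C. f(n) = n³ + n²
A > B > C

Comparing growth rates:
A = 2ⁿ is O(2ⁿ)
B = n⁴ is O(n⁴)
C = n³ + n² is O(n³)

Therefore, the order from fastest to slowest is: A > B > C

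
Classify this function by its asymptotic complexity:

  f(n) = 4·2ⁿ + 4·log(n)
O(2ⁿ)

The dominant term in 4·2ⁿ + 4·log(n) is 4·2ⁿ, which is Θ(2ⁿ).
Lower-order terms (4·log(n)) are asymptotically negligible.
Constants are absorbed, so the tightest bound is O(2ⁿ).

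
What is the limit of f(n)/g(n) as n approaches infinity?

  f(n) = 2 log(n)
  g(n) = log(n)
2

Since 2 log(n) and log(n) have the same growth rate (O(log n)),
the ratio converges to a constant: 2.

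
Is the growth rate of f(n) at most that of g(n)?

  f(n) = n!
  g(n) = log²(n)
False

f(n) = n! is O(n!), and g(n) = log²(n) is O(log² n).
Since O(n!) grows faster than O(log² n), f(n) = O(g(n)) is false.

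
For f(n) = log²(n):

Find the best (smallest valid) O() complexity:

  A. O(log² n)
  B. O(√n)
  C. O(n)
A

f(n) = log²(n) is O(log² n).
All listed options are valid Big-O bounds (upper bounds),
but O(log² n) is the tightest (smallest valid bound).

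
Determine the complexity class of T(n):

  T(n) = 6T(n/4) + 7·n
Θ(n^log₄(6))

Master Theorem: a = 6, b = 4, f(n) = 7·n.
Compute the critical exponent d = log₄(6) = 1.292.
Compare f(n) = Θ(n) against n^d:
  k = 1 < d = 1.292, so f(n) = O(n^(d-ε)) — Case 1.
  The recursion cost dominates: T(n) = Θ(n^d) = Θ(n^log₄(6)).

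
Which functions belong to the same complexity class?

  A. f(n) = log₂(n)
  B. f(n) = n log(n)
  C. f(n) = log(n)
A and C

Examining each function:
  A. log₂(n) is O(log n)
  B. n log(n) is O(n log n)
  C. log(n) is O(log n)

Functions A and C both have the same complexity class.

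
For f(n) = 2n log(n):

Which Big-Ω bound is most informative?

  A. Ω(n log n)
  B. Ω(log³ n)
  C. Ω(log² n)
A

f(n) = 2n log(n) is Ω(n log n).
All listed options are valid Big-Ω bounds (lower bounds),
but Ω(n log n) is the tightest (largest valid bound).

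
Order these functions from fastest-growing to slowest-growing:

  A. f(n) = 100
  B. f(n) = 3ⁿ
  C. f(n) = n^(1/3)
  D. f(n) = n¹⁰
B > D > C > A

Comparing growth rates:
B = 3ⁿ is O(3ⁿ)
D = n¹⁰ is O(n¹⁰)
C = n^(1/3) is O(n^(1/3))
A = 100 is O(1)

Therefore, the order from fastest to slowest is: B > D > C > A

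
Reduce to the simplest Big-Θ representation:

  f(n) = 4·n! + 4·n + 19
Θ(n!)

Order the terms by growth rate: 19 ≺ 4·n ≺ 4·n!.
The fastest-growing term 4·n! dominates as n → ∞; dropping its constant factor gives Θ(n!).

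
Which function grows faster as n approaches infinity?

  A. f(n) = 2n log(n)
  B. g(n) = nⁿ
B

f(n) = 2n log(n) is O(n log n), while g(n) = nⁿ is O(nⁿ).
Since O(nⁿ) grows faster than O(n log n), g(n) dominates.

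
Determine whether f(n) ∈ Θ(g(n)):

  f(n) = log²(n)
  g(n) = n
False

f(n) = log²(n) is O(log² n), and g(n) = n is O(n).
Since they have different growth rates, f(n) = Θ(g(n)) is false.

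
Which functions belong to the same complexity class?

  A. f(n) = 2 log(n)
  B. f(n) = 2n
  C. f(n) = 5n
B and C

Examining each function:
  A. 2 log(n) is O(log n)
  B. 2n is O(n)
  C. 5n is O(n)

Functions B and C both have the same complexity class.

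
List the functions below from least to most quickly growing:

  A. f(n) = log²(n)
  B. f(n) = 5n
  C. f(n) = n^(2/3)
A < C < B

Comparing growth rates:
A = log²(n) is O(log² n)
C = n^(2/3) is O(n^(2/3))
B = 5n is O(n)

Therefore, the order from slowest to fastest is: A < C < B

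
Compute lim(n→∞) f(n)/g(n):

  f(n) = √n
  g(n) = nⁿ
0

Since √n (O(√n)) grows slower than nⁿ (O(nⁿ)),
the ratio f(n)/g(n) → 0 as n → ∞.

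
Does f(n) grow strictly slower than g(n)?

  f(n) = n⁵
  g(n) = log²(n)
False

f(n) = n⁵ is O(n⁵), and g(n) = log²(n) is O(log² n).
Since O(n⁵) grows faster than or equal to O(log² n), f(n) = o(g(n)) is false.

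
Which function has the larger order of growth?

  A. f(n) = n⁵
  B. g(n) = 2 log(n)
A

f(n) = n⁵ is O(n⁵), while g(n) = 2 log(n) is O(log n).
Since O(n⁵) grows faster than O(log n), f(n) dominates.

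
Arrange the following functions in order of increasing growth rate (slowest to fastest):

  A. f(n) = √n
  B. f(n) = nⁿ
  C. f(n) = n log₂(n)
A < C < B

Comparing growth rates:
A = √n is O(√n)
C = n log₂(n) is O(n log n)
B = nⁿ is O(nⁿ)

Therefore, the order from slowest to fastest is: A < C < B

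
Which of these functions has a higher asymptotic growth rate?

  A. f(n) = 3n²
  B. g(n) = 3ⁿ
B

f(n) = 3n² is O(n²), while g(n) = 3ⁿ is O(3ⁿ).
Since O(3ⁿ) grows faster than O(n²), g(n) dominates.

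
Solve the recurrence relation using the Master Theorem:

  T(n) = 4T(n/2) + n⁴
Θ(n⁴)

Master Theorem: a = 4, b = 2, f(n) = n⁴.
Compute the critical exponent d = log₂(4) = 2.
Compare f(n) = Θ(n⁴) against n^d:
  k = 4 > d = 2, so f(n) = Ω(n^(d+ε)) — Case 3.
  Regularity: a·(n/b)^4/n^4 = a/b^4 = 4/16 < 1 ✓.
  The top-level work dominates: T(n) = Θ(f(n)) = Θ(n⁴).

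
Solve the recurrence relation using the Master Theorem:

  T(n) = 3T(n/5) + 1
Θ(n^log₅(3))

Master Theorem: a = 3, b = 5, f(n) = 1.
Compute the critical exponent d = log₅(3) = 0.683.
Compare f(n) = Θ(1) against n^d:
  k = 0 < d = 0.683, so f(n) = O(n^(d-ε)) — Case 1.
  The recursion cost dominates: T(n) = Θ(n^d) = Θ(n^log₅(3)).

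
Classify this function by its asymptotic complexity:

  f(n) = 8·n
O(n)

The dominant term in 8·n is 8·n, which is Θ(n).
Constants are absorbed, so the tightest bound is O(n).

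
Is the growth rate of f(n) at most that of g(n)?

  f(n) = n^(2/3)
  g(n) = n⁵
True

f(n) = n^(2/3) is O(n^(2/3)), and g(n) = n⁵ is O(n⁵).
Since O(n^(2/3)) ⊆ O(n⁵) (f grows no faster than g), f(n) = O(g(n)) is true.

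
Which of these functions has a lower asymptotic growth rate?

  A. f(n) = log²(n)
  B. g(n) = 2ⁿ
A

f(n) = log²(n) is O(log² n), while g(n) = 2ⁿ is O(2ⁿ).
Since O(log² n) grows slower than O(2ⁿ), f(n) is dominated.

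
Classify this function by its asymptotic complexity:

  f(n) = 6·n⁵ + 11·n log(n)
O(n⁵)

The dominant term in 6·n⁵ + 11·n log(n) is 6·n⁵, which is Θ(n⁵).
Lower-order terms (11·n log(n)) are asymptotically negligible.
Constants are absorbed, so the tightest bound is O(n⁵).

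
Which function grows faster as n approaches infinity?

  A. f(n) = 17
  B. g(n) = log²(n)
B

f(n) = 17 is O(1), while g(n) = log²(n) is O(log² n).
Since O(log² n) grows faster than O(1), g(n) dominates.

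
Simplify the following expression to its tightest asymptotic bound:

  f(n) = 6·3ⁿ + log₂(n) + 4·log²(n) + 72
Θ(3ⁿ)

Order the terms by growth rate: 72 ≺ log₂(n) ≺ 4·log²(n) ≺ 6·3ⁿ.
The fastest-growing term 6·3ⁿ dominates as n → ∞; dropping its constant factor gives Θ(3ⁿ).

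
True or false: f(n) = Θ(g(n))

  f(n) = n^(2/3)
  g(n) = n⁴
False

f(n) = n^(2/3) is O(n^(2/3)), and g(n) = n⁴ is O(n⁴).
Since they have different growth rates, f(n) = Θ(g(n)) is false.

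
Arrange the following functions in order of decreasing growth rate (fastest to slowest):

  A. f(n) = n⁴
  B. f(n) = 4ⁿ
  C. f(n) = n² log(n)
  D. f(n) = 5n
B > A > C > D

Comparing growth rates:
B = 4ⁿ is O(4ⁿ)
A = n⁴ is O(n⁴)
C = n² log(n) is O(n² log n)
D = 5n is O(n)

Therefore, the order from fastest to slowest is: B > A > C > D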